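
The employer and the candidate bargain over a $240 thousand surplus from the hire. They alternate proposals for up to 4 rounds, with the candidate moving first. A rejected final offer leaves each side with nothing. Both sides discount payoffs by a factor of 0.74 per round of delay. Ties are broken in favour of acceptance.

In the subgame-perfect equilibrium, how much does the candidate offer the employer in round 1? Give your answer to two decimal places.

143.43

Solve by backward induction from round 4.
Round 4 (the employer proposes): rejection yields 0 for the candidate; the employer offers 0 and keeps 240.
Round 3 (the candidate proposes): the employer can get 240 next round, worth 0.74 × 240 = 177.6 now; the candidate offers that and keeps 62.4.
Round 2 (the employer proposes): the candidate can get 62.4 next round, worth 0.74 × 62.4 = 46.176 now; the employer offers that and keeps 193.824.
Round 1 (the candidate proposes): the employer can get 193.824 next round, worth 0.74 × 193.824 = 143.42976 now. The candidate offers 143.42976 and keeps 240 − 143.42976 = 96.57024.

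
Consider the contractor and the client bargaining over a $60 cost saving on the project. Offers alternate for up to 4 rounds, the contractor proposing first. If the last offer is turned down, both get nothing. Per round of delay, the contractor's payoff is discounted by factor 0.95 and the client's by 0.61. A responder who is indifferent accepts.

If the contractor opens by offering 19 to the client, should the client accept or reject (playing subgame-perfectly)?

Reject

Work out the client's continuation value if the offer is rejected.
Round 4 (the client proposes): the contractor will accept anything ≥ 0, so the client offers 0 and keeps 60.
Round 3 (the contractor proposes): the client can get 60 next round, worth 0.61 × 60 = 36.6 now, so the contractor offers 36.6, keeping 23.4.
Round 2 (the client proposes): the contractor can get 23.4 next round, worth 0.95 × 23.4 = 22.23 now, so the client offers 22.23, keeping 37.77.
So by rejecting in round 1, the client gets 37.77 next round, worth 0.61 × 37.77 = 23.0397 now.
Offer 19 < 23.0397, so the client rejects.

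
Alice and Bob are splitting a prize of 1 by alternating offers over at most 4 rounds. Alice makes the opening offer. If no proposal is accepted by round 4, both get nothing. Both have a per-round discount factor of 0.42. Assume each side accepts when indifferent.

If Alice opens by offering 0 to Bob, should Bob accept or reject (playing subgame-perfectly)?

Work out Bob's continuation value if the offer is rejected.
Round 4 (Bob proposes): Alice will accept anything ≥ 0, so Bob offers 0 and keeps 1.
Round 3 (Alice proposes): Bob can get 1 next round, worth 0.42 × 1 = 0.42 now. Alice offers 0.42 and keeps 1 − 0.42 = 0.58.
Round 2 (Bob proposes): Alice can get 0.58 next round, worth 0.42 × 0.58 = 0.2436 now. Bob offers 0.2436 and keeps 1 − 0.2436 = 0.7564.
So by rejecting in round 1, Bob gets 0.7564 next round, worth 0.42 × 0.7564 = 0.317688 now.
Offer 0 < 0.317688, so Bob rejects.

Reject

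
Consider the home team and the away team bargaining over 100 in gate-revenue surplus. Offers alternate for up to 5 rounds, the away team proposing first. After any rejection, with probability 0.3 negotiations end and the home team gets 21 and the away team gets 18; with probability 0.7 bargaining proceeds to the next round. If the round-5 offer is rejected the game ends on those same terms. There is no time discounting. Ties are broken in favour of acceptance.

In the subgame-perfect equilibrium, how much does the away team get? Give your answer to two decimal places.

59.91

By backward induction:
Round 5 (the away team proposes): the home team gets 21 if talks fail, so the away team offers 21 and keeps 79.
Round 4 (the home team proposes): rejecting gives the away team an expected 0.7 × 79 + 0.3 × 18 = 60.7; the home team offers that and keeps 39.3.
Round 3 (the away team proposes): rejecting gives the home team an expected 0.7 × 39.3 + 0.3 × 21 = 33.81, so the away team offers 33.81, keeping 66.19.
Round 2 (the home team proposes): rejecting gives the away team an expected 0.7 × 66.19 + 0.3 × 18 = 51.733; the home team offers that and keeps 48.267.
Round 1 (the away team proposes): rejecting gives the home team an expected 0.7 × 48.267 + 0.3 × 21 = 40.0869, so the away team offers 40.0869, keeping 59.9131.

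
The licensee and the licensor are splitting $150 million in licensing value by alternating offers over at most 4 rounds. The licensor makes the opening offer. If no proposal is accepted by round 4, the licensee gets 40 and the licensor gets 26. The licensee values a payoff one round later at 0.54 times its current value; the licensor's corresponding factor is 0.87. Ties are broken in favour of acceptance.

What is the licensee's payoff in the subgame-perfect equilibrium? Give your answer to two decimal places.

Round 4 (the licensee proposes): the licensor gets 26 if talks fail, so the licensee offers 26 and keeps 124.
Round 3 (the licensor proposes): the licensee can get 124 next round, worth 0.54 × 124 = 66.96 now, so the licensor offers 66.96, keeping 83.04.
Round 2 (the licensee proposes): the licensor can get 83.04 next round, worth 0.87 × 83.04 = 72.2448 now. The licensee offers 72.2448 and keeps 150 − 72.2448 = 77.7552.
Round 1 (the licensor proposes): the licensee can get 77.7552 next round, worth 0.54 × 77.7552 = 41.987808 now. The licensor offers 41.987808 and keeps 150 − 41.987808 = 108.012192.

41.99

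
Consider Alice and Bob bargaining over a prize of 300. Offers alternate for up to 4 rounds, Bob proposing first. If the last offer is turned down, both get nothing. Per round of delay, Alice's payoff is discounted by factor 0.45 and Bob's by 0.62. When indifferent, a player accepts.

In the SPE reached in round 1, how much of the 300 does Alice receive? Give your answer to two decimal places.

88.97

Round 4 (Alice proposes): Bob will accept anything ≥ 0, so Alice offers 0 and keeps 300.
Round 3 (Bob proposes): Alice can get 300 next round, worth 0.45 × 300 = 135 now, so Bob offers 135, keeping 165.
Round 2 (Alice proposes): Bob can get 165 next round, worth 0.62 × 165 = 102.3 now. Alice offers 102.3 and keeps 300 − 102.3 = 197.7.
Round 1 (Bob proposes): Alice can get 197.7 next round, worth 0.45 × 197.7 = 88.965 now, so Bob offers 88.965, keeping 211.035.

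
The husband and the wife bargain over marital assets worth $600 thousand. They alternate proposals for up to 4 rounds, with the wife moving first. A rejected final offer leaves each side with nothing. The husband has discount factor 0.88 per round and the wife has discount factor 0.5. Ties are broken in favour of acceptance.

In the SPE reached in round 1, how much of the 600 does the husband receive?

496.32

Round 4 (the husband proposes): rejection yields 0 for the wife; the husband offers 0 and keeps 600.
Round 3 (the wife proposes): the husband can get 600 next round, worth 0.88 × 600 = 528 now. The wife offers 528 and keeps 600 − 528 = 72.
Round 2 (the husband proposes): the wife can get 72 next round, worth 0.5 × 72 = 36 now, so the husband offers 36, keeping 564.
Round 1 (the wife proposes): the husband can get 564 next round, worth 0.88 × 564 = 496.32 now. The wife offers 496.32 and keeps 600 − 496.32 = 103.68.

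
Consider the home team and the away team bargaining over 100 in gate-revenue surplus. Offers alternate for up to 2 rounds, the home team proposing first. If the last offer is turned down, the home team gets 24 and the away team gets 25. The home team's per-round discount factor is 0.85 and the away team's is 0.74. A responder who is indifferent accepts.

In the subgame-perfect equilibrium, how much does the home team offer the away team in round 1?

Round 2 (the away team proposes): the home team gets 24 if talks fail, so the away team offers 24 and keeps 76.
Round 1 (the home team proposes): the away team can get 76 next round, worth 0.74 × 76 = 56.24 now, so the home team offers 56.24, keeping 43.76.

56.24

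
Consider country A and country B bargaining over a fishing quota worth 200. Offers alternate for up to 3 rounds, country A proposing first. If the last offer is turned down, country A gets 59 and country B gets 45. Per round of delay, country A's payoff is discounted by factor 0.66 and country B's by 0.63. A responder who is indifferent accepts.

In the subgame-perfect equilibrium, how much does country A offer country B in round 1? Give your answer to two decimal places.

61.55

Round 3 (country A proposes): country B gets 45 if talks fail, so country A offers 45 and keeps 155.
Round 2 (country B proposes): country A can get 155 next round, worth 0.66 × 155 = 102.3 now; country B offers that and keeps 97.7.
Round 1 (country A proposes): country B can get 97.7 next round, worth 0.63 × 97.7 = 61.551 now, so country A offers 61.551, keeping 138.449.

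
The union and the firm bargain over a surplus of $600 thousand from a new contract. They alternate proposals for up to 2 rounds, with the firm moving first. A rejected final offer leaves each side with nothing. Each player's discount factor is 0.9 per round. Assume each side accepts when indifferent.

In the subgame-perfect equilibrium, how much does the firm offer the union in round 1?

Round 2 (the union proposes): rejection yields 0 for the firm; the union offers 0 and keeps 600.
Round 1 (the firm proposes): the union can get 600 next round, worth 0.9 × 600 = 540 now; the firm offers that and keeps 60.

540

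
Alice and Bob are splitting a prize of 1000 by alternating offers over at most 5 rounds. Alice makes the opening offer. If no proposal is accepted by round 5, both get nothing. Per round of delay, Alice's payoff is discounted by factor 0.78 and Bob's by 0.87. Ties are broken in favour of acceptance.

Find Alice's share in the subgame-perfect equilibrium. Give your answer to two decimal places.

678.72

By backward induction:
Round 5 (Alice proposes): rejection yields 0 for Bob; Alice offers 0 and keeps 1000.
Round 4 (Bob proposes): Alice can get 1000 next round, worth 0.78 × 1000 = 780 now, so Bob offers 780, keeping 220.
Round 3 (Alice proposes): Bob can get 220 next round, worth 0.87 × 220 = 191.4 now, so Alice offers 191.4, keeping 808.6.
Round 2 (Bob proposes): Alice can get 808.6 next round, worth 0.78 × 808.6 = 630.708 now. Bob offers 630.708 and keeps 1000 − 630.708 = 369.292.
Round 1 (Alice proposes): Bob can get 369.292 next round, worth 0.87 × 369.292 = 321.28404 now, so Alice offers 321.28404, keeping 678.71596.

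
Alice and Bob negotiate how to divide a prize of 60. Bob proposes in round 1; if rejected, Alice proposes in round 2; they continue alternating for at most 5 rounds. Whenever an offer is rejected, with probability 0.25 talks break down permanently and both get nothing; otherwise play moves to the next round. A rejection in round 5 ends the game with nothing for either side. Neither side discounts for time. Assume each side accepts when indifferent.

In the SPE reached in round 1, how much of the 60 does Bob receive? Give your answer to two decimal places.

42.42

Round 5 (Bob proposes): Alice will accept anything ≥ 0, so Bob offers 0 and keeps 60.
Round 4 (Alice proposes): rejecting gives Bob an expected 0.75 × 60 = 45, so Alice offers 45, keeping 15.
Round 3 (Bob proposes): rejecting gives Alice an expected 0.75 × 15 = 11.25, so Bob offers 11.25, keeping 48.75.
Round 2 (Alice proposes): rejecting gives Bob an expected 0.75 × 48.75 = 36.5625; Alice offers that and keeps 23.4375.
Round 1 (Bob proposes): rejecting gives Alice an expected 0.75 × 23.4375 = 17.578125. Bob offers 17.578125 and keeps 60 − 17.578125 = 42.421875.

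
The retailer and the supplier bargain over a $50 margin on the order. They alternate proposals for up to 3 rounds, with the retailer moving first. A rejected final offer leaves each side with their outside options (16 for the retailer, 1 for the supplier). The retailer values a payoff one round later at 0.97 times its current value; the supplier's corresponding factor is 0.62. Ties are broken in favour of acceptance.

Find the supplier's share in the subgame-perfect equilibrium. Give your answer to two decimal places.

By backward induction:
Round 3 (the retailer proposes): the supplier gets 1 if talks fail, so the retailer offers 1 and keeps 49.
Round 2 (the supplier proposes): the retailer can get 49 next round, worth 0.97 × 49 = 47.53 now. The supplier offers 47.53 and keeps 50 − 47.53 = 2.47.
Round 1 (the retailer proposes): the supplier can get 2.47 next round, worth 0.62 × 2.47 = 1.5314 now. The retailer offers 1.5314 and keeps 50 − 1.5314 = 48.4686.

1.53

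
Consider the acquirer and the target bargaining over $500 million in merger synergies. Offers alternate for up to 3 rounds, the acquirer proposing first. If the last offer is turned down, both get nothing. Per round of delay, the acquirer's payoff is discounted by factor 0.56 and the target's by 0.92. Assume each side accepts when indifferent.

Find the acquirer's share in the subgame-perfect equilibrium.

Round 3 (the acquirer proposes): rejection yields 0 for the target; the acquirer offers 0 and keeps 500.
Round 2 (the target proposes): the acquirer can get 500 next round, worth 0.56 × 500 = 280 now. The target offers 280 and keeps 500 − 280 = 220.
Round 1 (the acquirer proposes): the target can get 220 next round, worth 0.92 × 220 = 202.4 now, so the acquirer offers 202.4, keeping 297.6.

297.6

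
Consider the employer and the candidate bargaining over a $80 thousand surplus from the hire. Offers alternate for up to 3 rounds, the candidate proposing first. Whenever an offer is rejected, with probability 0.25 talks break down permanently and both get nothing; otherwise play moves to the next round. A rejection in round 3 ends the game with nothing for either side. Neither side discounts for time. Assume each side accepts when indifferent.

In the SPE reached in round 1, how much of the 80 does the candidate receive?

65

By backward induction:
Round 3 (the candidate proposes): the employer will accept anything ≥ 0, so the candidate offers 0 and keeps 80.
Round 2 (the employer proposes): rejecting gives the candidate an expected 0.75 × 80 = 60, so the employer offers 60, keeping 20.
Round 1 (the candidate proposes): rejecting gives the employer an expected 0.75 × 20 = 15, so the candidate offers 15, keeping 65.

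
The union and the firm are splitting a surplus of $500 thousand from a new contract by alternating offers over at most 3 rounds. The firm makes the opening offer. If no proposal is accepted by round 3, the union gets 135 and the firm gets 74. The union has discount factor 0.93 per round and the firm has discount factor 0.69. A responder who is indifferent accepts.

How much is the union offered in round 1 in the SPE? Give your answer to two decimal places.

Round 3 (the firm proposes): the union gets 135 if talks fail, so the firm offers 135 and keeps 365.
Round 2 (the union proposes): the firm can get 365 next round, worth 0.69 × 365 = 251.85 now, so the union offers 251.85, keeping 248.15.
Round 1 (the firm proposes): the union can get 248.15 next round, worth 0.93 × 248.15 = 230.7795 now; the firm offers that and keeps 269.2205.

230.78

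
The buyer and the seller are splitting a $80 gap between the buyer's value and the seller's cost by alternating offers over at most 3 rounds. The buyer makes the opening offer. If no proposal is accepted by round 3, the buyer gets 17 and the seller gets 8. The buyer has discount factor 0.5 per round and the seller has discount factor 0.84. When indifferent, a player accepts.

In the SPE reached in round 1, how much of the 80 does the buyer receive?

43.04

By backward induction:
Round 3 (the buyer proposes): the seller gets 8 if talks fail, so the buyer offers 8 and keeps 72.
Round 2 (the seller proposes): the buyer can get 72 next round, worth 0.5 × 72 = 36 now; the seller offers that and keeps 44.
Round 1 (the buyer proposes): the seller can get 44 next round, worth 0.84 × 44 = 36.96 now, so the buyer offers 36.96, keeping 43.04.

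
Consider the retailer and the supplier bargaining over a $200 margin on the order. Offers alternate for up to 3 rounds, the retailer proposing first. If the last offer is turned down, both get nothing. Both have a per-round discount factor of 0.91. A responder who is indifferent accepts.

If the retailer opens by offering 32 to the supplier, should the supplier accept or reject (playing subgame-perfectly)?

Accept

Work out the supplier's continuation value if the offer is rejected.
Round 3 (the retailer proposes): the supplier will accept anything ≥ 0, so the retailer offers 0 and keeps 200.
Round 2 (the supplier proposes): the retailer can get 200 next round, worth 0.91 × 200 = 182 now. The supplier offers 182 and keeps 200 − 182 = 18.
So by rejecting in round 1, the supplier gets 18 next round, worth 0.91 × 18 = 16.38 now.
Offer 32 ≥ 16.38, so the supplier accepts.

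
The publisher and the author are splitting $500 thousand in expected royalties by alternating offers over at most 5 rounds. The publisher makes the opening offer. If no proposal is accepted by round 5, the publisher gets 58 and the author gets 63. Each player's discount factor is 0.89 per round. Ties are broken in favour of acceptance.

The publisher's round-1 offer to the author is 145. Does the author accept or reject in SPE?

Round 5 (the publisher proposes): the author gets 63 if talks fail, so the publisher offers 63 and keeps 437.
Round 4 (the author proposes): the publisher can get 437 next round, worth 0.89 × 437 = 388.93 now. The author offers 388.93 and keeps 500 − 388.93 = 111.07.
Round 3 (the publisher proposes): the author can get 111.07 next round, worth 0.89 × 111.07 = 98.8523 now. The publisher offers 98.8523 and keeps 500 − 98.8523 = 401.1477.
Round 2 (the author proposes): the publisher can get 401.1477 next round, worth 0.89 × 401.1477 = 357.021453 now; the author offers that and keeps 142.978547.
So by rejecting in round 1, the author gets 142.978547 next round, worth 0.89 × 142.978547 = 127.25090683 now.
Offer 145 ≥ 127.25090683, so the author accepts.

Accept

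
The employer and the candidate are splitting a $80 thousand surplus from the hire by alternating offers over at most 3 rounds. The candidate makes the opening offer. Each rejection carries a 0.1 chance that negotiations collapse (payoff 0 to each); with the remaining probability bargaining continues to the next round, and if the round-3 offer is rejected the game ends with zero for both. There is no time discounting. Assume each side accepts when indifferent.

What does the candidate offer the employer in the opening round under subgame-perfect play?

Round 3 (the candidate proposes): rejection yields 0 for the employer; the candidate offers 0 and keeps 80.
Round 2 (the employer proposes): rejecting gives the candidate an expected 0.9 × 80 = 72. The employer offers 72 and keeps 80 − 72 = 8.
Round 1 (the candidate proposes): rejecting gives the employer an expected 0.9 × 8 = 7.2, so the candidate offers 7.2, keeping 72.8.

7.2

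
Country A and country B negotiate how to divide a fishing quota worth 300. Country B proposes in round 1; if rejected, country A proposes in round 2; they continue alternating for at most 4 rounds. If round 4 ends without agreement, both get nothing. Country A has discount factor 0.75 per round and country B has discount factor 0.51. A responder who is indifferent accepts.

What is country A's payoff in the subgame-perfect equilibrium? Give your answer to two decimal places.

196.31

Work backward from the last round.
Round 4 (country A proposes): country B will accept anything ≥ 0, so country A offers 0 and keeps 300.
Round 3 (country B proposes): country A can get 300 next round, worth 0.75 × 300 = 225 now; country B offers that and keeps 75.
Round 2 (country A proposes): country B can get 75 next round, worth 0.51 × 75 = 38.25 now, so country A offers 38.25, keeping 261.75.
Round 1 (country B proposes): country A can get 261.75 next round, worth 0.75 × 261.75 = 196.3125 now. Country B offers 196.3125 and keeps 300 − 196.3125 = 103.6875.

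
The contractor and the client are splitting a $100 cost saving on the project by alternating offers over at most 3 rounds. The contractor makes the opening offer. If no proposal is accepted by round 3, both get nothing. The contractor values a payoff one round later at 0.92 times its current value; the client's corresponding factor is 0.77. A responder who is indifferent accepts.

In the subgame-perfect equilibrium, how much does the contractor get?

93.84

Solve by backward induction from round 3.
Round 3 (the contractor proposes): rejection yields 0 for the client; the contractor offers 0 and keeps 100.
Round 2 (the client proposes): the contractor can get 100 next round, worth 0.92 × 100 = 92 now; the client offers that and keeps 8.
Round 1 (the contractor proposes): the client can get 8 next round, worth 0.77 × 8 = 6.16 now. The contractor offers 6.16 and keeps 100 − 6.16 = 93.84.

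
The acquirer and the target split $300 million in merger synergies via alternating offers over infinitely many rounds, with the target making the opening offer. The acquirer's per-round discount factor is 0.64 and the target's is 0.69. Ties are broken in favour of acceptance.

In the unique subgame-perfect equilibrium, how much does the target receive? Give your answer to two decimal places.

193.41

In a stationary SPE each proposer offers the other exactly their discounted continuation value.
If the target keeps x when proposing and the acquirer keeps y when proposing, then x = 300 − 0.64y and y = 300 − 0.69x.
Solving: x = 300(1 − 0.64) / (1 − 0.69·0.64) = 108 / 0.5584 ≈ 193.4097.
The acquirer gets 300 − 193.4097 ≈ 106.5903.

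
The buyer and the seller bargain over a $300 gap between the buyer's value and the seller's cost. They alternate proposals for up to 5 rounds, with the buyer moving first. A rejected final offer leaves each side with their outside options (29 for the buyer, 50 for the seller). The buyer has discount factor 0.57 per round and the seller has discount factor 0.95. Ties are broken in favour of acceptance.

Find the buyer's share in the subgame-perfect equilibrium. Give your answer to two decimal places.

96.43

Round 5 (the buyer proposes): the seller gets 50 if talks fail, so the buyer offers 50 and keeps 250.
Round 4 (the seller proposes): the buyer can get 250 next round, worth 0.57 × 250 = 142.5 now; the seller offers that and keeps 157.5.
Round 3 (the buyer proposes): the seller can get 157.5 next round, worth 0.95 × 157.5 = 149.625 now. The buyer offers 149.625 and keeps 300 − 149.625 = 150.375.
Round 2 (the seller proposes): the buyer can get 150.375 next round, worth 0.57 × 150.375 = 85.71375 now; the seller offers that and keeps 214.28625.
Round 1 (the buyer proposes): the seller can get 214.28625 next round, worth 0.95 × 214.28625 = 203.5719375 now. The buyer offers 203.5719375 and keeps 300 − 203.5719375 = 96.4280625.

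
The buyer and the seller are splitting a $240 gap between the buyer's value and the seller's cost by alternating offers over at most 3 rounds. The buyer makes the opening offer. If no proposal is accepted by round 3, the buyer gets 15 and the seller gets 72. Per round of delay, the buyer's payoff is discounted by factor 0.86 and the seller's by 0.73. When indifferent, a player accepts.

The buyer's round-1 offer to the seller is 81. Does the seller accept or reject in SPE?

Round 3 (the buyer proposes): the seller gets 72 if talks fail, so the buyer offers 72 and keeps 168.
Round 2 (the seller proposes): the buyer can get 168 next round, worth 0.86 × 168 = 144.48 now, so the seller offers 144.48, keeping 95.52.
So by rejecting in round 1, the seller gets 95.52 next round, worth 0.73 × 95.52 = 69.7296 now.
Offer 81 ≥ 69.7296, so the seller accepts.

Accept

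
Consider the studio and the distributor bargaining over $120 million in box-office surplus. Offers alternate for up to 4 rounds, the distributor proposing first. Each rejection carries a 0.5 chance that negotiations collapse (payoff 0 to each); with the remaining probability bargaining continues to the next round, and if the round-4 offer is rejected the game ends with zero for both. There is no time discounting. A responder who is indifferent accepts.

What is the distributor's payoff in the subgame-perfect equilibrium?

Round 4 (the studio proposes): rejection yields 0 for the distributor; the studio offers 0 and keeps 120.
Round 3 (the distributor proposes): rejecting gives the studio an expected 0.5 × 120 = 60, so the distributor offers 60, keeping 60.
Round 2 (the studio proposes): rejecting gives the distributor an expected 0.5 × 60 = 30, so the studio offers 30, keeping 90.
Round 1 (the distributor proposes): rejecting gives the studio an expected 0.5 × 90 = 45, so the distributor offers 45, keeping 75.

75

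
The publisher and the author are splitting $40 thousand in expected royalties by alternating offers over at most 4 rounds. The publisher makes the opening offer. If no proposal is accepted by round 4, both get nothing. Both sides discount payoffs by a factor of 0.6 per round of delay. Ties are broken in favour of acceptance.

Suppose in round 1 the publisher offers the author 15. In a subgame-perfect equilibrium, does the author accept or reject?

Work out the author's continuation value if the offer is rejected.
Round 4 (the author proposes): rejection yields 0 for the publisher; the author offers 0 and keeps 40.
Round 3 (the publisher proposes): the author can get 40 next round, worth 0.6 × 40 = 24 now. The publisher offers 24 and keeps 40 − 24 = 16.
Round 2 (the author proposes): the publisher can get 16 next round, worth 0.6 × 16 = 9.6 now; the author offers that and keeps 30.4.
So by rejecting in round 1, the author gets 30.4 next round, worth 0.6 × 30.4 = 18.24 now.
Offer 15 < 18.24, so the author rejects.

Reject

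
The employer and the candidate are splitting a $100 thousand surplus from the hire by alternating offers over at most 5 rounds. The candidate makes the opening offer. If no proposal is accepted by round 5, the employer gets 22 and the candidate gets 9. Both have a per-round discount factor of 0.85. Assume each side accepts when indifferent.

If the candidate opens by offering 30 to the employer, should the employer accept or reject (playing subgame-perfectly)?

Round 5 (the candidate proposes): the employer gets 22 if talks fail, so the candidate offers 22 and keeps 78.
Round 4 (the employer proposes): the candidate can get 78 next round, worth 0.85 × 78 = 66.3 now; the employer offers that and keeps 33.7.
Round 3 (the candidate proposes): the employer can get 33.7 next round, worth 0.85 × 33.7 = 28.645 now. The candidate offers 28.645 and keeps 100 − 28.645 = 71.355.
Round 2 (the employer proposes): the candidate can get 71.355 next round, worth 0.85 × 71.355 = 60.65175 now, so the employer offers 60.65175, keeping 39.34825.
So by rejecting in round 1, the employer gets 39.34825 next round, worth 0.85 × 39.34825 = 33.4460125 now.
Offer 30 < 33.4460125, so the employer rejects.

Reject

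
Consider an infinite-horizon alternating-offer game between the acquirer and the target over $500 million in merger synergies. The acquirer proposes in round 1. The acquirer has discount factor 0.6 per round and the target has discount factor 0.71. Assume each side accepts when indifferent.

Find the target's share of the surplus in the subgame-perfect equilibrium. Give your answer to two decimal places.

Let x be the acquirer's share when the acquirer proposes and y be the target's share when the target proposes.
The target accepts iff offered ≥ 0.71·y, so x = 500 − 0.71y. Symmetrically y = 500 − 0.6x.
Substituting: x = 500 − 0.71(500 − 0.6x), giving x(1 − 0.6·0.71) = 500(1 − 0.71).
So x = 500 × 0.29 / 0.574 ≈ 252.6132, and the target receives 500 − x ≈ 247.3868.

247.39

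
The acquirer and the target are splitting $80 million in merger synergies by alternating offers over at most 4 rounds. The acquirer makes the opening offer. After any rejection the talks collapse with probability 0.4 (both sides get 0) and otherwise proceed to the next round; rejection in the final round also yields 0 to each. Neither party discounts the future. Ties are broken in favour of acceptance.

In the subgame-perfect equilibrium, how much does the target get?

By backward induction:
Round 4 (the target proposes): rejection yields 0 for the acquirer; the target offers 0 and keeps 80.
Round 3 (the acquirer proposes): rejecting gives the target an expected 0.6 × 80 = 48; the acquirer offers that and keeps 32.
Round 2 (the target proposes): rejecting gives the acquirer an expected 0.6 × 32 = 19.2; the target offers that and keeps 60.8.
Round 1 (the acquirer proposes): rejecting gives the target an expected 0.6 × 60.8 = 36.48; the acquirer offers that and keeps 43.52.

36.48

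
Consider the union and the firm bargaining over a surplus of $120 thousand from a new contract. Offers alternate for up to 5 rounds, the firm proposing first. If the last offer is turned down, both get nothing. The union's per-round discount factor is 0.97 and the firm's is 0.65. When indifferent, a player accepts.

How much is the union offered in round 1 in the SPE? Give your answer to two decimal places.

Round 5 (the firm proposes): the union will accept anything ≥ 0, so the firm offers 0 and keeps 120.
Round 4 (the union proposes): the firm can get 120 next round, worth 0.65 × 120 = 78 now. The union offers 78 and keeps 120 − 78 = 42.
Round 3 (the firm proposes): the union can get 42 next round, worth 0.97 × 42 = 40.74 now, so the firm offers 40.74, keeping 79.26.
Round 2 (the union proposes): the firm can get 79.26 next round, worth 0.65 × 79.26 = 51.519 now; the union offers that and keeps 68.481.
Round 1 (the firm proposes): the union can get 68.481 next round, worth 0.97 × 68.481 = 66.42657 now, so the firm offers 66.42657, keeping 53.57343.

66.43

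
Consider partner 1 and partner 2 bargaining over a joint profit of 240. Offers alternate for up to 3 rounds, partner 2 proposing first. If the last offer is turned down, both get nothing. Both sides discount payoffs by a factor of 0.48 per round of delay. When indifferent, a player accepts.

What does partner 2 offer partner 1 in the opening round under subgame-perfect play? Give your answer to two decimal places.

59.90

Round 3 (partner 2 proposes): rejection yields 0 for partner 1; partner 2 offers 0 and keeps 240.
Round 2 (partner 1 proposes): partner 2 can get 240 next round, worth 0.48 × 240 = 115.2 now. Partner 1 offers 115.2 and keeps 240 − 115.2 = 124.8.
Round 1 (partner 2 proposes): partner 1 can get 124.8 next round, worth 0.48 × 124.8 = 59.904 now, so partner 2 offers 59.904, keeping 180.096.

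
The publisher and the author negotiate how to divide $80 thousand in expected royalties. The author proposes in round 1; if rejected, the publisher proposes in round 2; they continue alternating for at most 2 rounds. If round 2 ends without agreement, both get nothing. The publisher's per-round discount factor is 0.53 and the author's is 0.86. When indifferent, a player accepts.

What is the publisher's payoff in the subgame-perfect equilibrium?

42.4

Round 2 (the publisher proposes): the author will accept anything ≥ 0, so the publisher offers 0 and keeps 80.
Round 1 (the author proposes): the publisher can get 80 next round, worth 0.53 × 80 = 42.4 now, so the author offers 42.4, keeping 37.6.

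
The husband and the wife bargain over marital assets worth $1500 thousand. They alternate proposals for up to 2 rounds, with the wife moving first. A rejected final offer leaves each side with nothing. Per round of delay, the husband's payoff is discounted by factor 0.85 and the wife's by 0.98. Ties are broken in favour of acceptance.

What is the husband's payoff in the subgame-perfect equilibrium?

Round 2 (the husband proposes): rejection yields 0 for the wife; the husband offers 0 and keeps 1500.
Round 1 (the wife proposes): the husband can get 1500 next round, worth 0.85 × 1500 = 1275 now. The wife offers 1275 and keeps 1500 − 1275 = 225.

1275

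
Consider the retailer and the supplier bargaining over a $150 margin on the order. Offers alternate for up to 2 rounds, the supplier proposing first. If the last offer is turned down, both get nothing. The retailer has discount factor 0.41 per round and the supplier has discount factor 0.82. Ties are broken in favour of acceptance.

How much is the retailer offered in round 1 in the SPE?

61.5

Work backward from the last round.
Round 2 (the retailer proposes): rejection yields 0 for the supplier; the retailer offers 0 and keeps 150.
Round 1 (the supplier proposes): the retailer can get 150 next round, worth 0.41 × 150 = 61.5 now; the supplier offers that and keeps 88.5.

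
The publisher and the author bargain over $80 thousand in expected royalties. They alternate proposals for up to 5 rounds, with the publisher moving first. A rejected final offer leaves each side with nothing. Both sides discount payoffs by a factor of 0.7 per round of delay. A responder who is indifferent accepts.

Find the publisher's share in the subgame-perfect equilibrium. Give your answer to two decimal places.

54.97

Round 5 (the publisher proposes): rejection yields 0 for the author; the publisher offers 0 and keeps 80.
Round 4 (the author proposes): the publisher can get 80 next round, worth 0.7 × 80 = 56 now. The author offers 56 and keeps 80 − 56 = 24.
Round 3 (the publisher proposes): the author can get 24 next round, worth 0.7 × 24 = 16.8 now. The publisher offers 16.8 and keeps 80 − 16.8 = 63.2.
Round 2 (the author proposes): the publisher can get 63.2 next round, worth 0.7 × 63.2 = 44.24 now. The author offers 44.24 and keeps 80 − 44.24 = 35.76.
Round 1 (the publisher proposes): the author can get 35.76 next round, worth 0.7 × 35.76 = 25.032 now. The publisher offers 25.032 and keeps 80 − 25.032 = 54.968.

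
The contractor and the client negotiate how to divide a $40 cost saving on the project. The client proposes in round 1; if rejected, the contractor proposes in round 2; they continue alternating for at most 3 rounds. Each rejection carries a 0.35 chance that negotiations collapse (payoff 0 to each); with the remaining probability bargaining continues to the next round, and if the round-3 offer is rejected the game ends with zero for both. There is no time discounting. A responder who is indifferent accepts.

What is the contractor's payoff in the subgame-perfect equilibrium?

9.1

Round 3 (the client proposes): the contractor will accept anything ≥ 0, so the client offers 0 and keeps 40.
Round 2 (the contractor proposes): rejecting gives the client an expected 0.65 × 40 = 26. The contractor offers 26 and keeps 40 − 26 = 14.
Round 1 (the client proposes): rejecting gives the contractor an expected 0.65 × 14 = 9.1; the client offers that and keeps 30.9.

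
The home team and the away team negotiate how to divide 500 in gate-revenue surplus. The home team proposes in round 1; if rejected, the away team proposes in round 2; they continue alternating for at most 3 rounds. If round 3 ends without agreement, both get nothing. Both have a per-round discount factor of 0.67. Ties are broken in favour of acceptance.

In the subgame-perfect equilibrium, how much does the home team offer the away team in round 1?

Round 3 (the home team proposes): the away team will accept anything ≥ 0, so the home team offers 0 and keeps 500.
Round 2 (the away team proposes): the home team can get 500 next round, worth 0.67 × 500 = 335 now; the away team offers that and keeps 165.
Round 1 (the home team proposes): the away team can get 165 next round, worth 0.67 × 165 = 110.55 now. The home team offers 110.55 and keeps 500 − 110.55 = 389.45.

110.55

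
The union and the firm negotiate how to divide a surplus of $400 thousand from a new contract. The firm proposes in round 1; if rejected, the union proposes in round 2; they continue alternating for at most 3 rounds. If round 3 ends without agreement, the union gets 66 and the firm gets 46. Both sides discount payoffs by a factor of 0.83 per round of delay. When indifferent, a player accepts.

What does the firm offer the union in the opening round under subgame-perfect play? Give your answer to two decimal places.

Work backward from the last round.
Round 3 (the firm proposes): the union gets 66 if talks fail, so the firm offers 66 and keeps 334.
Round 2 (the union proposes): the firm can get 334 next round, worth 0.83 × 334 = 277.22 now, so the union offers 277.22, keeping 122.78.
Round 1 (the firm proposes): the union can get 122.78 next round, worth 0.83 × 122.78 = 101.9074 now. The firm offers 101.9074 and keeps 400 − 101.9074 = 298.0926.

101.91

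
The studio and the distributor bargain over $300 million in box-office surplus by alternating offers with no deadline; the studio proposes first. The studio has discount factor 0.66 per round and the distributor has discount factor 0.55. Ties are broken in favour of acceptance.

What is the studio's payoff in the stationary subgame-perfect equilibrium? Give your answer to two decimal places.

In a stationary SPE each proposer offers the other exactly their discounted continuation value.
If the studio keeps x when proposing and the distributor keeps y when proposing, then x = 300 − 0.55y and y = 300 − 0.66x.
Solving: x = 300(1 − 0.55) / (1 − 0.66·0.55) = 135 / 0.637 ≈ 211.9309.
The distributor gets 300 − 211.9309 ≈ 88.0691.

211.93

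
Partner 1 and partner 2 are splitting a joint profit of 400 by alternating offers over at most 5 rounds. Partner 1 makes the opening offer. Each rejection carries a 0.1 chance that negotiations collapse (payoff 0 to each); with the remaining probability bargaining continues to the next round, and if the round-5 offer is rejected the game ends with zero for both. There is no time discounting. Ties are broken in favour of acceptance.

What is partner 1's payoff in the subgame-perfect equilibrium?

Round 5 (partner 1 proposes): rejection yields 0 for partner 2; partner 1 offers 0 and keeps 400.
Round 4 (partner 2 proposes): rejecting gives partner 1 an expected 0.9 × 400 = 360; partner 2 offers that and keeps 40.
Round 3 (partner 1 proposes): rejecting gives partner 2 an expected 0.9 × 40 = 36; partner 1 offers that and keeps 364.
Round 2 (partner 2 proposes): rejecting gives partner 1 an expected 0.9 × 364 = 327.6; partner 2 offers that and keeps 72.4.
Round 1 (partner 1 proposes): rejecting gives partner 2 an expected 0.9 × 72.4 = 65.16, so partner 1 offers 65.16, keeping 334.84.

334.84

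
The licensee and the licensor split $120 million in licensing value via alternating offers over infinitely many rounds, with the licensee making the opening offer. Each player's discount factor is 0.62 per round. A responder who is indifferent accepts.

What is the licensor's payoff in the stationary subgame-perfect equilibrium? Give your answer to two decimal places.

45.93

When the licensee proposes, the licensor accepts any offer worth at least 0.62 times what the licensor would get by proposing next round; and vice versa.
This gives x = 120 − 0.62y and y = 120 − 0.62x, where x and y are each side's share when it proposes.
Hence (1 − 0.62·0.62)x = 120(1 − 0.62), i.e. 0.6156·x = 45.6.
x ≈ 74.0741; the licensor's share is 120 − x ≈ 45.9259.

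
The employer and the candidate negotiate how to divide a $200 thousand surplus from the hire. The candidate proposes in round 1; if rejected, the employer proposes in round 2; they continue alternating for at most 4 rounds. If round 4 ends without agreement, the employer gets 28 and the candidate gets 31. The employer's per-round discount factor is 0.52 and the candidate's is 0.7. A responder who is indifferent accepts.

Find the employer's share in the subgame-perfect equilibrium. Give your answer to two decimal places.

63.19

Round 4 (the employer proposes): the candidate gets 31 if talks fail, so the employer offers 31 and keeps 169.
Round 3 (the candidate proposes): the employer can get 169 next round, worth 0.52 × 169 = 87.88 now, so the candidate offers 87.88, keeping 112.12.
Round 2 (the employer proposes): the candidate can get 112.12 next round, worth 0.7 × 112.12 = 78.484 now. The employer offers 78.484 and keeps 200 − 78.484 = 121.516.
Round 1 (the candidate proposes): the employer can get 121.516 next round, worth 0.52 × 121.516 = 63.18832 now. The candidate offers 63.18832 and keeps 200 − 63.18832 = 136.81168.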